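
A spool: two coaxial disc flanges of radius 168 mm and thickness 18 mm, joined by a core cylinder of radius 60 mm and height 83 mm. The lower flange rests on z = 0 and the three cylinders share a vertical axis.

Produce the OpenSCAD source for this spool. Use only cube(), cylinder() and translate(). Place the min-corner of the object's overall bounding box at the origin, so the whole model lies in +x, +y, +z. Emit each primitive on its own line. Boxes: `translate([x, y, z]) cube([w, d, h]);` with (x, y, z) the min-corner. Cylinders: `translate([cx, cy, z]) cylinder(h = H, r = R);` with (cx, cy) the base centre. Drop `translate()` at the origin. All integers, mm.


translate([168, 168, 0]) cylinder(h = 18, r = 168);
translate([168, 168, 18]) cylinder(h = 83, r = 60);
translate([168, 168, 101]) cylinder(h = 18, r = 168);


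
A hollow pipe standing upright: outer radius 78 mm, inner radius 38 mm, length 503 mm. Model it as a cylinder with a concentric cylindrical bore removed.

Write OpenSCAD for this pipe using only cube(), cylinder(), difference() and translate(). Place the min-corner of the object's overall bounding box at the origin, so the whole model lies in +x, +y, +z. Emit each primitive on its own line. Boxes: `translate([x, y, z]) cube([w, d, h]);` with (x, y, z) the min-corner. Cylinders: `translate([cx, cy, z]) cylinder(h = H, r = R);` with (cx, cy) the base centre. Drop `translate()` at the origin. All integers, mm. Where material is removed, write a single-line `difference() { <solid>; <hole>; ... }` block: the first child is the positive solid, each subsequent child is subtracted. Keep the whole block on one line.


difference() { translate([78, 78, 0]) cylinder(h = 503, r = 78); translate([78, 78, 0]) cylinder(h = 503, r = 38); }


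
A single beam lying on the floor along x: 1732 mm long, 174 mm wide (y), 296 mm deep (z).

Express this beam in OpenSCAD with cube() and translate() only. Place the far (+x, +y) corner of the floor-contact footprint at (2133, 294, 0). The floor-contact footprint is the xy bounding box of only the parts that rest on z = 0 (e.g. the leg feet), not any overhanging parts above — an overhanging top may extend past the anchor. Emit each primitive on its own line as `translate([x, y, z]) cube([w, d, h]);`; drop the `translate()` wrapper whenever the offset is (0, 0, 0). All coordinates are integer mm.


translate([401, 120, 0]) cube([1732, 174, 296]);


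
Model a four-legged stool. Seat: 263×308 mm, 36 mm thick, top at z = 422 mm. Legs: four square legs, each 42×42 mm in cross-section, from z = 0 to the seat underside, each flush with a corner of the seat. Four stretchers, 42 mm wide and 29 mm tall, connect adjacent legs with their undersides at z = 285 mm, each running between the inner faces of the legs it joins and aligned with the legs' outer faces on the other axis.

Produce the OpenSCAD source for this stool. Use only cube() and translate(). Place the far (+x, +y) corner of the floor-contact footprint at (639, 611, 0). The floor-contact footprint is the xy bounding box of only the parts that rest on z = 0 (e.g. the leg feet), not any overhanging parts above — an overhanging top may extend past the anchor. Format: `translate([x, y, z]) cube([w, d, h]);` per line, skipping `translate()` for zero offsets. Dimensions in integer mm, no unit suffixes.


translate([376, 303, 386]) cube([263, 308, 36]);
translate([376, 303, 0]) cube([42, 42, 386]);
translate([597, 303, 0]) cube([42, 42, 386]);
translate([376, 569, 0]) cube([42, 42, 386]);
translate([597, 569, 0]) cube([42, 42, 386]);
translate([418, 303, 285]) cube([179, 42, 29]);
translate([418, 569, 285]) cube([179, 42, 29]);
translate([376, 345, 285]) cube([42, 224, 29]);
translate([597, 345, 285]) cube([42, 224, 29]);


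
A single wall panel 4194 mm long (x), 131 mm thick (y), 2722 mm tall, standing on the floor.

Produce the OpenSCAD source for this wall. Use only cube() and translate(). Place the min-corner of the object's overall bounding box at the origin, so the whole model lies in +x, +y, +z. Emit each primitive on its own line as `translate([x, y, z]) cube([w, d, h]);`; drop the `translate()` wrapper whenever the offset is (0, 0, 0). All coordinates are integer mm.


cube([4194, 131, 2722]);


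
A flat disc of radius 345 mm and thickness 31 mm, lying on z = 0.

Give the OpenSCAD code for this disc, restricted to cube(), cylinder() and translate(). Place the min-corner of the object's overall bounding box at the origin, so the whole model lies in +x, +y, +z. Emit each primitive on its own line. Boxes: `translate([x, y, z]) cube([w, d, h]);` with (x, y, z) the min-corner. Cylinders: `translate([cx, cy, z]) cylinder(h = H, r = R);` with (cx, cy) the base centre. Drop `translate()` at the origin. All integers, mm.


translate([345, 345, 0]) cylinder(h = 31, r = 345);


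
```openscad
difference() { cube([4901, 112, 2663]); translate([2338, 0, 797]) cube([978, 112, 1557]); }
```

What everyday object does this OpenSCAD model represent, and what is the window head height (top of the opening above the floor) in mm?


A wall with a window opening. The window head height is 2354 mm.

A wall with a rectangular opening subtracted — a window. Sill at z = 797, opening 1557 mm tall, so the head is at 797 + 1557 = 2354 mm.


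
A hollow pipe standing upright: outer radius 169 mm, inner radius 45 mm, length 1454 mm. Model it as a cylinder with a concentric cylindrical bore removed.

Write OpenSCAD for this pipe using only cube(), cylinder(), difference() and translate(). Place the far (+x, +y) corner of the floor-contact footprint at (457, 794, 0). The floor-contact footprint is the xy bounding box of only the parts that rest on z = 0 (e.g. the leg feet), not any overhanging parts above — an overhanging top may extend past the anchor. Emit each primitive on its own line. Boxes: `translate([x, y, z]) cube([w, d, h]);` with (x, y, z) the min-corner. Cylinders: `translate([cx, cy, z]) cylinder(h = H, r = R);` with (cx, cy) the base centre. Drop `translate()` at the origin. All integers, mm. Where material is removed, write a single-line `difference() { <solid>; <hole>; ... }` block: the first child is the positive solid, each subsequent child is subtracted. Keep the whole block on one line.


difference() { translate([288, 625, 0]) cylinder(h = 1454, r = 169); translate([288, 625, 0]) cylinder(h = 1454, r = 45); }


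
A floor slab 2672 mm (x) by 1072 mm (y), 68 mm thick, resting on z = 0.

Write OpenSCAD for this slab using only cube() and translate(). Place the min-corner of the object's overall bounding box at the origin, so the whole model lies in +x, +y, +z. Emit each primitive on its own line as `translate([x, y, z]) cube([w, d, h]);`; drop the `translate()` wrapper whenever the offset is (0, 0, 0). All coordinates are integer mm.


cube([2672, 1072, 68]);


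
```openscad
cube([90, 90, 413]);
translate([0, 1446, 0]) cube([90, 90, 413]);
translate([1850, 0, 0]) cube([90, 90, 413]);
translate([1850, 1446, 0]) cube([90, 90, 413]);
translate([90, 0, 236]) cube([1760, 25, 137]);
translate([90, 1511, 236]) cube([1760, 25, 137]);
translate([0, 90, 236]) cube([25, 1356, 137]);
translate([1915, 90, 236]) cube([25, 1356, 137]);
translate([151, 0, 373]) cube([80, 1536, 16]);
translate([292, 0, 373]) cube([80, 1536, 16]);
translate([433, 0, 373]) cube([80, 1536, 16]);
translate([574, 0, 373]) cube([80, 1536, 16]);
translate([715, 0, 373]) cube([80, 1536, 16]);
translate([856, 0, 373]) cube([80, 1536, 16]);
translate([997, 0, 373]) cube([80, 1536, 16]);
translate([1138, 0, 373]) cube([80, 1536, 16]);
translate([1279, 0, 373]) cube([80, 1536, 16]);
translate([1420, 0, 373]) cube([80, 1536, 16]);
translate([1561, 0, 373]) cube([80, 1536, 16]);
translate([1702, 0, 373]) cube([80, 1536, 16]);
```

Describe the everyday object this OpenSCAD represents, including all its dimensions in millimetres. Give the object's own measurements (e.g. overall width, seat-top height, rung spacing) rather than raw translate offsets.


A bed frame 1940 mm long (x) by 1536 mm wide (y). Four 90×90 mm corner posts, 413 mm tall, at the corners of the footprint. Four rails of 25 mm thickness and 137 mm height run between adjacent posts with their undersides at z = 236 mm, their outer faces flush with the outside of the frame (the two x-running rails run between the posts' inner faces; the two y-running rails run between the posts' inner faces). 12 slats, each 80 mm wide (x) and 16 mm thick, lie across the top of the two x-running rails, running the full 1536 mm width of the frame in y; along x they sit between the end posts with a 61 mm gap after the −x posts and between neighbouring slats, leaving 68 mm before the +x posts.


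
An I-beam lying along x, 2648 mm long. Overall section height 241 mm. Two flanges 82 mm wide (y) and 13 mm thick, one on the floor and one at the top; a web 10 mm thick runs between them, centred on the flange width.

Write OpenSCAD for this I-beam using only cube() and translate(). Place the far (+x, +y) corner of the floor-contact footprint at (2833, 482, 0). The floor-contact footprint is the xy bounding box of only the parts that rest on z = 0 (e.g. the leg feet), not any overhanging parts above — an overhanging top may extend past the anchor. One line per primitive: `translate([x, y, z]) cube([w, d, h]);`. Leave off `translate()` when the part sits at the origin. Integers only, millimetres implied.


translate([185, 400, 0]) cube([2648, 82, 13]);
translate([185, 436, 13]) cube([2648, 10, 215]);
translate([185, 400, 228]) cube([2648, 82, 13]);


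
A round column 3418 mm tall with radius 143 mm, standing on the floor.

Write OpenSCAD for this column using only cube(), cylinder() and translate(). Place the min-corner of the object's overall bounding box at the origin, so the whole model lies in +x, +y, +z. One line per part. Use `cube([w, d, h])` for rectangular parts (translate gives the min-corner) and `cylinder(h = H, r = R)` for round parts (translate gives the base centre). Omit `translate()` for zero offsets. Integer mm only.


translate([143, 143, 0]) cylinder(h = 3418, r = 143);


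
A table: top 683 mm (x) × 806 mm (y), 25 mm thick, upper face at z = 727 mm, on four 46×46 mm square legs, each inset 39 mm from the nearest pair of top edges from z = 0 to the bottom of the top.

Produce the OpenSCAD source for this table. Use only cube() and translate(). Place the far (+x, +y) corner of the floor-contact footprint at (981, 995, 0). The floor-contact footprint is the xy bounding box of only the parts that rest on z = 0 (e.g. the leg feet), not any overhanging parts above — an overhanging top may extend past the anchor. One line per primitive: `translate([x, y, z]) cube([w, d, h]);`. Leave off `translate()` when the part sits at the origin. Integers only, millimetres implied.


translate([337, 228, 702]) cube([683, 806, 25]);
translate([376, 267, 0]) cube([46, 46, 702]);
translate([935, 267, 0]) cube([46, 46, 702]);
translate([376, 949, 0]) cube([46, 46, 702]);
translate([935, 949, 0]) cube([46, 46, 702]);


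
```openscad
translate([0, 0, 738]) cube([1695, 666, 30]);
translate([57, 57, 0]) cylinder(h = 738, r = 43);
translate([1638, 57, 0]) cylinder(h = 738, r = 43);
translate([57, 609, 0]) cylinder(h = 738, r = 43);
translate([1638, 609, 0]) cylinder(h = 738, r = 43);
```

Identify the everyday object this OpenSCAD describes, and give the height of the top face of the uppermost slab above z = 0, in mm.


A table. The table height is 768 mm.

A 1695×666×30 slab sits at z = 738 on four Ø86 mm round legs — a table. The top surface is at 738 + 30 = 768 mm.


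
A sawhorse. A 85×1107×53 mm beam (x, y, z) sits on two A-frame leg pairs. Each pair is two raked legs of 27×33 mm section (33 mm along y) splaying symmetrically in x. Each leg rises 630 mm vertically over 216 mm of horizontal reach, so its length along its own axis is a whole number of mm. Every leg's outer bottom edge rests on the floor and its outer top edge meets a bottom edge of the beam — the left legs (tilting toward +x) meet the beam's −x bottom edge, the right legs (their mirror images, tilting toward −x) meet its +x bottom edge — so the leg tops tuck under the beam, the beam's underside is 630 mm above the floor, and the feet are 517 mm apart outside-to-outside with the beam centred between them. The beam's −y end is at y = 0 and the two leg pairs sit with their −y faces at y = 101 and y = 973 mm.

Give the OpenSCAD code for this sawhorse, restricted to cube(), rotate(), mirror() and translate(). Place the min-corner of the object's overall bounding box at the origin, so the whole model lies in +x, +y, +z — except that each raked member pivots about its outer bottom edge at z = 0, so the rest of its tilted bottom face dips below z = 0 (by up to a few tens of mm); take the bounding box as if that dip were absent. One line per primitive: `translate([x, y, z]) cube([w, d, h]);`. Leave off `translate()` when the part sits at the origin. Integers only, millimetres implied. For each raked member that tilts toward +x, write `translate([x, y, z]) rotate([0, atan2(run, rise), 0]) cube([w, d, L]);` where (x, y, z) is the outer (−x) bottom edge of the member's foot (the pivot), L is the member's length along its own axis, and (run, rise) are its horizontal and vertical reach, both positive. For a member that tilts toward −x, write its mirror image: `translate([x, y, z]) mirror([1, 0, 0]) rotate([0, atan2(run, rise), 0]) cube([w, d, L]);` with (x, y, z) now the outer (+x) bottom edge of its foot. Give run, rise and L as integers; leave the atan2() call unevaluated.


translate([216, 0, 630]) cube([85, 1107, 53]);
translate([0, 101, 0]) rotate([0, atan2(216, 630), 0]) cube([27, 33, 666]);
translate([517, 101, 0]) mirror([1, 0, 0]) rotate([0, atan2(216, 630), 0]) cube([27, 33, 666]);
translate([0, 973, 0]) rotate([0, atan2(216, 630), 0]) cube([27, 33, 666]);
translate([517, 973, 0]) mirror([1, 0, 0]) rotate([0, atan2(216, 630), 0]) cube([27, 33, 666]);


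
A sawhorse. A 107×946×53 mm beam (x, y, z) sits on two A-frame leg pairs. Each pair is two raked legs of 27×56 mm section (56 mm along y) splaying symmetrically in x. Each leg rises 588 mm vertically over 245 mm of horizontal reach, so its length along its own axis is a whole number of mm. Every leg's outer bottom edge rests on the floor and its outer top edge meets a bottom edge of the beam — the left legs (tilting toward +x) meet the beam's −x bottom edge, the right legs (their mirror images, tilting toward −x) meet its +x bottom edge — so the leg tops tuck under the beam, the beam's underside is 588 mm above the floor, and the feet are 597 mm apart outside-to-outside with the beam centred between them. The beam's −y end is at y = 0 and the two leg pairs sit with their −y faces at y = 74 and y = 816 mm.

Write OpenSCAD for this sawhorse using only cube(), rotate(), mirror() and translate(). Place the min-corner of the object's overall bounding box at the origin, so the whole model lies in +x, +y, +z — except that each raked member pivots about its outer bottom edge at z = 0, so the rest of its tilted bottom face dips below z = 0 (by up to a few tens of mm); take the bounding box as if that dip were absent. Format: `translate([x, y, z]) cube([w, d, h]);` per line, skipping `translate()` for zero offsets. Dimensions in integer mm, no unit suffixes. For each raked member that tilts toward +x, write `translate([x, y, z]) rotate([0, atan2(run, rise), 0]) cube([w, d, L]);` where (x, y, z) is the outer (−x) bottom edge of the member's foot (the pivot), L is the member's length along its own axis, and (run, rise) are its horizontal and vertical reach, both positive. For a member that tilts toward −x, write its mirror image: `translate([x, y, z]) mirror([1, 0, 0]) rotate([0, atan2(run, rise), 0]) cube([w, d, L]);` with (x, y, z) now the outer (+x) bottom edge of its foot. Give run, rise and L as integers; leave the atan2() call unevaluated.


// leg length = √(245² + 588²) = 637
// right-leg outer foot x = 2·245 + 107 = 597
// beam min-corner = (245, 0, 588)
translate([245, 0, 588]) cube([107, 946, 53]);
translate([0, 74, 0]) rotate([0, atan2(245, 588), 0]) cube([27, 56, 637]);
translate([597, 74, 0]) mirror([1, 0, 0]) rotate([0, atan2(245, 588), 0]) cube([27, 56, 637]);
translate([0, 816, 0]) rotate([0, atan2(245, 588), 0]) cube([27, 56, 637]);
translate([597, 816, 0]) mirror([1, 0, 0]) rotate([0, atan2(245, 588), 0]) cube([27, 56, 637]);


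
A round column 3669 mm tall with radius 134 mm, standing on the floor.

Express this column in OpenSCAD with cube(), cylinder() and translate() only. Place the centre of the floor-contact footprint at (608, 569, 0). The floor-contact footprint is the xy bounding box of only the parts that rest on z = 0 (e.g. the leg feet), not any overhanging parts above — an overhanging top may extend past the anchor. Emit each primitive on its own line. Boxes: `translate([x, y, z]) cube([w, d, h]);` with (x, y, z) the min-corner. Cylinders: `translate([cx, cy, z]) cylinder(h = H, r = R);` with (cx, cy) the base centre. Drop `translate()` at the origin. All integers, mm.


translate([608, 569, 0]) cylinder(h = 3669, r = 134);


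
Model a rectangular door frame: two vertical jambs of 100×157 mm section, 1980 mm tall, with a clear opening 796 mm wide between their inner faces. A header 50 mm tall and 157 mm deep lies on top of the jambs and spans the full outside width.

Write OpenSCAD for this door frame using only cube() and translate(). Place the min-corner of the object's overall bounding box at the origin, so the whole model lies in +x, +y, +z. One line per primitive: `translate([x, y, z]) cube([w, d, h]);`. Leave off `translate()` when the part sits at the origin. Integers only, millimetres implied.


cube([100, 157, 1980]);
translate([896, 0, 0]) cube([100, 157, 1980]);
translate([0, 0, 1980]) cube([996, 157, 50]);


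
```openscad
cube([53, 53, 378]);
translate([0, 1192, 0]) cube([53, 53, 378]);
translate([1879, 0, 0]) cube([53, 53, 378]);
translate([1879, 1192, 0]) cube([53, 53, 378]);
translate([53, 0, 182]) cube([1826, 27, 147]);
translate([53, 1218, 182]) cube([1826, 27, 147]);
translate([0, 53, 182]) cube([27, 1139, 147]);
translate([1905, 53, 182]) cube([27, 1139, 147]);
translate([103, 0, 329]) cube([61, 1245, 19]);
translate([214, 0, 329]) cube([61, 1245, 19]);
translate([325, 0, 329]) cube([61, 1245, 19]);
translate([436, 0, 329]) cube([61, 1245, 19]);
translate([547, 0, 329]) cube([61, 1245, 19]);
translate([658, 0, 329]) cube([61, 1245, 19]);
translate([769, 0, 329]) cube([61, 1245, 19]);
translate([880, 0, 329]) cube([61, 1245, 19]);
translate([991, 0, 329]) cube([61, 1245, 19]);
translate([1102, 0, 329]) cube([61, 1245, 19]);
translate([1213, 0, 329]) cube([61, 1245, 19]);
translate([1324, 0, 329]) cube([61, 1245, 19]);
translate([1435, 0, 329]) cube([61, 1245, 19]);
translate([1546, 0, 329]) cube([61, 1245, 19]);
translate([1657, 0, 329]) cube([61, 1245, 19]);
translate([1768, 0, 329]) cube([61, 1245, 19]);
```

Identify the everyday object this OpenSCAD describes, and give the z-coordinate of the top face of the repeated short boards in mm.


A bed frame. The slat-top height is 348 mm.

Four posts, four rails, and a row of slats — a bed frame. Slats sit on the rails at z = 182 + 147 = 329; with slat thickness 19, the top is 348 mm.


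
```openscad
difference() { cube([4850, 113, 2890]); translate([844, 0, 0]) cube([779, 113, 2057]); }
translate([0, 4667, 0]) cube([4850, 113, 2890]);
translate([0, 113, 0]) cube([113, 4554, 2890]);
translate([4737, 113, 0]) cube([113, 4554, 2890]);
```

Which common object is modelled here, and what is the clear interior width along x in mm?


A single room. The interior width is 4624 mm.

Four walls enclosing a rectangle with a door in the front wall — a room. Outside width 4850 minus two 113 mm walls gives 4624 mm.


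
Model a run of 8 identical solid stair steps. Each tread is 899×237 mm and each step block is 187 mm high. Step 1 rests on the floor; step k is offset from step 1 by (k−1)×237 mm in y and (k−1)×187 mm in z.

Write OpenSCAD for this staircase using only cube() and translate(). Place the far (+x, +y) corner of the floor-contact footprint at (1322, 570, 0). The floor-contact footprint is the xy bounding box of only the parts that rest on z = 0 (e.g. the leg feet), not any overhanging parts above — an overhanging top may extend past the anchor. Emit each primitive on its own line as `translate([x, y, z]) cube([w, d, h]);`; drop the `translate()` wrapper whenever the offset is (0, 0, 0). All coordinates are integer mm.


translate([423, 333, 0]) cube([899, 237, 187]);
translate([423, 570, 187]) cube([899, 237, 187]);
translate([423, 807, 374]) cube([899, 237, 187]);
translate([423, 1044, 561]) cube([899, 237, 187]);
translate([423, 1281, 748]) cube([899, 237, 187]);
translate([423, 1518, 935]) cube([899, 237, 187]);
translate([423, 1755, 1122]) cube([899, 237, 187]);
translate([423, 1992, 1309]) cube([899, 237, 187]);


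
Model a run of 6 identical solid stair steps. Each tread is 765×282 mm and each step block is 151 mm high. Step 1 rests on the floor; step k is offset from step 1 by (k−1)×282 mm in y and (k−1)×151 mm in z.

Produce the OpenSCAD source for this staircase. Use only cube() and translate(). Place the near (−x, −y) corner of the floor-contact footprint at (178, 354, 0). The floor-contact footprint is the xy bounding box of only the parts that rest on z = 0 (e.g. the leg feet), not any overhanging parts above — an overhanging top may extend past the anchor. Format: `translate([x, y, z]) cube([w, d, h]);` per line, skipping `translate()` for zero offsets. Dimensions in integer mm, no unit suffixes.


translate([178, 354, 0]) cube([765, 282, 151]);
translate([178, 636, 151]) cube([765, 282, 151]);
translate([178, 918, 302]) cube([765, 282, 151]);
translate([178, 1200, 453]) cube([765, 282, 151]);
translate([178, 1482, 604]) cube([765, 282, 151]);
translate([178, 1764, 755]) cube([765, 282, 151]);


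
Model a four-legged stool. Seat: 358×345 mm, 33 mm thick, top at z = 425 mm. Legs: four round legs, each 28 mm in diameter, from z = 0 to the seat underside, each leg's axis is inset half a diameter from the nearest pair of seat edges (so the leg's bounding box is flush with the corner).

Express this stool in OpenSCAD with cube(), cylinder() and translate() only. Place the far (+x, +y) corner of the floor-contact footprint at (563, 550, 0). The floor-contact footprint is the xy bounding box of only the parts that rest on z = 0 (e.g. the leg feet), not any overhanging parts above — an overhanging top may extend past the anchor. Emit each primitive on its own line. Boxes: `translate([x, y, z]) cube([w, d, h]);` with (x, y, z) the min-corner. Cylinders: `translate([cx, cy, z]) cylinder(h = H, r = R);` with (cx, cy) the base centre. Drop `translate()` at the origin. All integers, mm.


translate([205, 205, 392]) cube([358, 345, 33]);
translate([219, 219, 0]) cylinder(h = 392, r = 14);
translate([549, 219, 0]) cylinder(h = 392, r = 14);
translate([219, 536, 0]) cylinder(h = 392, r = 14);
translate([549, 536, 0]) cylinder(h = 392, r = 14);


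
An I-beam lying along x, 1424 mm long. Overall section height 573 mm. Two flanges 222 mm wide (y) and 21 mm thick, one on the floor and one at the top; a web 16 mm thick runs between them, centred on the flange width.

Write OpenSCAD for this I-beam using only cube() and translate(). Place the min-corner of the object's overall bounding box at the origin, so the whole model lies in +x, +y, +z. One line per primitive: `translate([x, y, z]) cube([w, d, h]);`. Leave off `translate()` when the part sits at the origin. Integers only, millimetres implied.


cube([1424, 222, 21]);
translate([0, 103, 21]) cube([1424, 16, 531]);
translate([0, 0, 552]) cube([1424, 222, 21]);


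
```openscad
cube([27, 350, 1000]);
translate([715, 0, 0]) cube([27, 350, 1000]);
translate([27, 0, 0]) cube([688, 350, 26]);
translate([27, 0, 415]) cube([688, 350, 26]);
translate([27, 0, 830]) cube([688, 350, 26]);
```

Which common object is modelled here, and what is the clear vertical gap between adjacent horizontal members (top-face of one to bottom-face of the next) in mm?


A bookshelf. The clear shelf gap is 389 mm.

Two tall side panels with 3 horizontal boards between them — a bookshelf. The first two shelf undersides are at z = 0 and z = 415; with shelf thickness 26, the clear gap is 415 − 0 − 26 = 389 mm.


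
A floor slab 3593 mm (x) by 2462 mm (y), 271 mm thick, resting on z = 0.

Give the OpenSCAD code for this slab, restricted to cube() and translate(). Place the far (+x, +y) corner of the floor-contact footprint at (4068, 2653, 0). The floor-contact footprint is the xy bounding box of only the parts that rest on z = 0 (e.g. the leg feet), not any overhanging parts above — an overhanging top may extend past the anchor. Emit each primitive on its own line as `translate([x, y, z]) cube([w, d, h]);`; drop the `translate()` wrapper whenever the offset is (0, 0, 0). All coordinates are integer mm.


translate([475, 191, 0]) cube([3593, 2462, 271]);


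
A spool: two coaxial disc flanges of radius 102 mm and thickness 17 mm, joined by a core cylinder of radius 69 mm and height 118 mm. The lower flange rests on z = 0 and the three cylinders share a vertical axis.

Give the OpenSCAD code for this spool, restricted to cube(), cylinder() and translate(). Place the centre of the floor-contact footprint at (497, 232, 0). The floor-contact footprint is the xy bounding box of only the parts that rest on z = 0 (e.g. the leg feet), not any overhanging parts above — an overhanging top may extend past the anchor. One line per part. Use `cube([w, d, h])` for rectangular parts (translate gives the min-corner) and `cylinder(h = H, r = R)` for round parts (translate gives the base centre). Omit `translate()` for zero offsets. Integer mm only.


translate([497, 232, 0]) cylinder(h = 17, r = 102);
translate([497, 232, 17]) cylinder(h = 118, r = 69);
translate([497, 232, 135]) cylinder(h = 17, r = 102);


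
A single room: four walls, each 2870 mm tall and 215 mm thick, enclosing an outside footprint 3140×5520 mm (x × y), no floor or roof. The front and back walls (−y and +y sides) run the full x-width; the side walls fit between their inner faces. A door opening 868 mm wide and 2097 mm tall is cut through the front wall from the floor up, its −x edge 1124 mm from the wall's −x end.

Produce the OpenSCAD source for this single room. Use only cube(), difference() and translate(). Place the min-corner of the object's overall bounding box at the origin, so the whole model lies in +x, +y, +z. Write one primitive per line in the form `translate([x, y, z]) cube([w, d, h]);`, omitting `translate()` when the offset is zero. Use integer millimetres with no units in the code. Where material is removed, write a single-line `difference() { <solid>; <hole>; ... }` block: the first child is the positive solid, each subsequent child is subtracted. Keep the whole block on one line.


difference() { cube([3140, 215, 2870]); translate([1124, 0, 0]) cube([868, 215, 2097]); }
translate([0, 5305, 0]) cube([3140, 215, 2870]);
translate([0, 215, 0]) cube([215, 5090, 2870]);
translate([2925, 215, 0]) cube([215, 5090, 2870]);


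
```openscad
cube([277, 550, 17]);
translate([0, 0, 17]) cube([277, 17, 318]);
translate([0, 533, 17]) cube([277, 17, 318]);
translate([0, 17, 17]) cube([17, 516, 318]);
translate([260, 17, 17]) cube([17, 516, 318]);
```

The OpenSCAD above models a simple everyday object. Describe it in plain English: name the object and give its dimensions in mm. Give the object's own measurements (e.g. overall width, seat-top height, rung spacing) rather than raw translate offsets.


An open-topped rectangular box: outside dimensions 277×550×335 mm, with a uniform wall and base thickness of 17 mm. The base is a full 277×550 slab on the floor; four walls sit on top of the base. The front and back walls (the −y and +y sides) span the full width; the two side walls fit between them.


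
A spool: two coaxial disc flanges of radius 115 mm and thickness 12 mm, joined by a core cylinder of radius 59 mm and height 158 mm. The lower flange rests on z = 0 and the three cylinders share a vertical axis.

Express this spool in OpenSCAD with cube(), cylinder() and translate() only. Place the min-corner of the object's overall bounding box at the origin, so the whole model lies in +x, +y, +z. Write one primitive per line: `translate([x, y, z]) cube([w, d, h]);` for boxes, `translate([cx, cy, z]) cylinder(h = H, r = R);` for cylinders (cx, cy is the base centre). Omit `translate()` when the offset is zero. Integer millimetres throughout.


translate([115, 115, 0]) cylinder(h = 12, r = 115);
translate([115, 115, 12]) cylinder(h = 158, r = 59);
translate([115, 115, 170]) cylinder(h = 12, r = 115);


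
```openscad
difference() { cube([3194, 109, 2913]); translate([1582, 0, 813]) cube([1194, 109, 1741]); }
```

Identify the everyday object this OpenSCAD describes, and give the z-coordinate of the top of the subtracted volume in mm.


A wall with a window opening. The window head height is 2554 mm.

A wall with a rectangular opening subtracted — a window. Sill at z = 813, opening 1741 mm tall, so the head is at 813 + 1741 = 2554 mm.


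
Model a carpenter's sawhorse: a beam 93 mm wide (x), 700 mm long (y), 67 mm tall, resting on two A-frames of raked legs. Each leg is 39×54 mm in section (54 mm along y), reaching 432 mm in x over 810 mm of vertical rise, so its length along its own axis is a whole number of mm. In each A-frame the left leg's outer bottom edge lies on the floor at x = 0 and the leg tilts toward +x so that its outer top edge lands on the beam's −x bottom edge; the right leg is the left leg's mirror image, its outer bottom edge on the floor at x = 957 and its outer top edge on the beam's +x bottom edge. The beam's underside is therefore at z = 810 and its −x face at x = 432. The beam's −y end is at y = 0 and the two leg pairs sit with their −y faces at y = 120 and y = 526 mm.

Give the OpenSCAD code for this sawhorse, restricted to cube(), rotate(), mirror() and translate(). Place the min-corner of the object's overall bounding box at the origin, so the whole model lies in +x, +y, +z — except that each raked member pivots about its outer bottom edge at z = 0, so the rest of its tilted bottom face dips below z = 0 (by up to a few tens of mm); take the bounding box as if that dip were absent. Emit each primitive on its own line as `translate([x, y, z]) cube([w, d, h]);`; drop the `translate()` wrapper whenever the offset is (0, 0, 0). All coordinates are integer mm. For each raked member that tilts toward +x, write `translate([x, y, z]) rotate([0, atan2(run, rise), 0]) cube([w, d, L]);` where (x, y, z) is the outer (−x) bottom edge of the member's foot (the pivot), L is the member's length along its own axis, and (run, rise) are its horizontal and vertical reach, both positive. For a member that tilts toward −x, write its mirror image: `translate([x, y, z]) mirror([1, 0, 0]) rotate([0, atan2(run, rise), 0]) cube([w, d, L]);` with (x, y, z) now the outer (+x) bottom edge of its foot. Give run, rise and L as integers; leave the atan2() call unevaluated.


translate([432, 0, 810]) cube([93, 700, 67]);
translate([0, 120, 0]) rotate([0, atan2(432, 810), 0]) cube([39, 54, 918]);
translate([957, 120, 0]) mirror([1, 0, 0]) rotate([0, atan2(432, 810), 0]) cube([39, 54, 918]);
translate([0, 526, 0]) rotate([0, atan2(432, 810), 0]) cube([39, 54, 918]);
translate([957, 526, 0]) mirror([1, 0, 0]) rotate([0, atan2(432, 810), 0]) cube([39, 54, 918]);


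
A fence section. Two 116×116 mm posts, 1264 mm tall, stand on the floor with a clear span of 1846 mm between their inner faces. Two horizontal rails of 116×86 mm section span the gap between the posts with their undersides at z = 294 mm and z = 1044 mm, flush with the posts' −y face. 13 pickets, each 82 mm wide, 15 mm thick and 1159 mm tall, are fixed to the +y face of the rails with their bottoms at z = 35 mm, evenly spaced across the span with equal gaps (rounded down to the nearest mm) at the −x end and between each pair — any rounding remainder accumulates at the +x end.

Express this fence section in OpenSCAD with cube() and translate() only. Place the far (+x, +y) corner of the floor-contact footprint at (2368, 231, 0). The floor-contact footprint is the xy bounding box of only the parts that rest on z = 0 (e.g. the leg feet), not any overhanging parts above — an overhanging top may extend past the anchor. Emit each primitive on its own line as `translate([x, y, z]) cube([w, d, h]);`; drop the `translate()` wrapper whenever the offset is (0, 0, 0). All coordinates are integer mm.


translate([290, 115, 0]) cube([116, 116, 1264]);
translate([2252, 115, 0]) cube([116, 116, 1264]);
translate([406, 115, 294]) cube([1846, 116, 86]);
translate([406, 115, 1044]) cube([1846, 116, 86]);
translate([461, 231, 35]) cube([82, 15, 1159]);
translate([598, 231, 35]) cube([82, 15, 1159]);
translate([735, 231, 35]) cube([82, 15, 1159]);
translate([872, 231, 35]) cube([82, 15, 1159]);
translate([1009, 231, 35]) cube([82, 15, 1159]);
translate([1146, 231, 35]) cube([82, 15, 1159]);
translate([1283, 231, 35]) cube([82, 15, 1159]);
translate([1420, 231, 35]) cube([82, 15, 1159]);
translate([1557, 231, 35]) cube([82, 15, 1159]);
translate([1694, 231, 35]) cube([82, 15, 1159]);
translate([1831, 231, 35]) cube([82, 15, 1159]);
translate([1968, 231, 35]) cube([82, 15, 1159]);
translate([2105, 231, 35]) cube([82, 15, 1159]);


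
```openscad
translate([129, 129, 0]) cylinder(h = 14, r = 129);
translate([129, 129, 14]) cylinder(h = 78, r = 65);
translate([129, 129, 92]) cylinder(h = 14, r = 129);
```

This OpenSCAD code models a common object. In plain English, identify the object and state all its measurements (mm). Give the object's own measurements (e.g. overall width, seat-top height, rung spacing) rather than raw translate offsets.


A spool: two coaxial disc flanges of radius 129 mm and thickness 14 mm, joined by a core cylinder of radius 65 mm and height 78 mm. The lower flange rests on z = 0 and the three cylinders share a vertical axis.


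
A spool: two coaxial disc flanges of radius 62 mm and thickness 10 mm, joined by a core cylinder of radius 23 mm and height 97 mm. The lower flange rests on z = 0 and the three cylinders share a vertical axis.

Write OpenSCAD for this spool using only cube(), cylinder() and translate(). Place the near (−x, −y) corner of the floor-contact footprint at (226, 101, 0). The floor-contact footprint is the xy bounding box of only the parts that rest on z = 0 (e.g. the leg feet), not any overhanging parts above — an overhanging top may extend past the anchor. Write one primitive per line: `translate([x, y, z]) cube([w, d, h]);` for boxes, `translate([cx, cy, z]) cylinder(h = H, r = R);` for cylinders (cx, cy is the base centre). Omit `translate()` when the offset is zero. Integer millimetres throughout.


translate([288, 163, 0]) cylinder(h = 10, r = 62);
translate([288, 163, 10]) cylinder(h = 97, r = 23);
translate([288, 163, 107]) cylinder(h = 10, r = 62);


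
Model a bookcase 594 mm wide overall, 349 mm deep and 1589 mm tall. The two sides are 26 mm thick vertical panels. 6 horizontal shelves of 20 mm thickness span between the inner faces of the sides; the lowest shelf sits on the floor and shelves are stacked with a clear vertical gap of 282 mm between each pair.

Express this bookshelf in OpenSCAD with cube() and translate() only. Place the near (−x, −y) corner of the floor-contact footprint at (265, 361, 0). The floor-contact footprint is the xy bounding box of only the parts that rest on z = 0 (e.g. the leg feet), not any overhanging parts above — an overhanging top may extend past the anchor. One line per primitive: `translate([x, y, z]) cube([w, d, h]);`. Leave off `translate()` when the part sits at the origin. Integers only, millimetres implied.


translate([265, 361, 0]) cube([26, 349, 1589]);
translate([833, 361, 0]) cube([26, 349, 1589]);
translate([291, 361, 0]) cube([542, 349, 20]);
translate([291, 361, 302]) cube([542, 349, 20]);
translate([291, 361, 604]) cube([542, 349, 20]);
translate([291, 361, 906]) cube([542, 349, 20]);
translate([291, 361, 1208]) cube([542, 349, 20]);
translate([291, 361, 1510]) cube([542, 349, 20]);


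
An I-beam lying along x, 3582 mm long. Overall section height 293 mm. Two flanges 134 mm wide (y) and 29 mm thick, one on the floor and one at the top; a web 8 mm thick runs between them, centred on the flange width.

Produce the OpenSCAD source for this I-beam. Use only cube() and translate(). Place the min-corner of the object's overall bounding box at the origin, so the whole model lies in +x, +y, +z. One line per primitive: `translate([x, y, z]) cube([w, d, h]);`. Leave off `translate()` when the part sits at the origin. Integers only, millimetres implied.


cube([3582, 134, 29]);
translate([0, 63, 29]) cube([3582, 8, 235]);
translate([0, 0, 264]) cube([3582, 134, 29]);


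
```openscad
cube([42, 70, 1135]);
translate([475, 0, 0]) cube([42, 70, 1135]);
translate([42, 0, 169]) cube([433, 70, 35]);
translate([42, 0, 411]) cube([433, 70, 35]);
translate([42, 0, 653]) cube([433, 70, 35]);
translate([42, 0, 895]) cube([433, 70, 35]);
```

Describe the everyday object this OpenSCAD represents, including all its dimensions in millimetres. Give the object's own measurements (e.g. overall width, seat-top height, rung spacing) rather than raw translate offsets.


A straight ladder. Two 42×70 mm vertical rails, 1135 mm tall, stand 517 mm apart (outside-to-outside) with their front faces coplanar on the −y side. 4 rungs, each 70 mm deep and 35 mm tall, span between the inner faces of the rails, front faces flush with the rails. The lowest rung's underside is at z = 169 mm and rungs are spaced 242 mm apart (underside to underside).


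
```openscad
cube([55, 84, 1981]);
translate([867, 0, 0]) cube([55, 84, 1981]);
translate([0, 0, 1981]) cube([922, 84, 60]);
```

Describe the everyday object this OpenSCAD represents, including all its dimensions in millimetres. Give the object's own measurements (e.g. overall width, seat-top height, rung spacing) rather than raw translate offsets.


A door frame. The clear opening is 812 mm wide and 1981 mm high. Two 55 mm wide jambs, 84 mm deep, stand either side of the opening from the floor to the top of the opening. A 60 mm thick head sits across the top of both jambs, spanning the full outside width of the frame.


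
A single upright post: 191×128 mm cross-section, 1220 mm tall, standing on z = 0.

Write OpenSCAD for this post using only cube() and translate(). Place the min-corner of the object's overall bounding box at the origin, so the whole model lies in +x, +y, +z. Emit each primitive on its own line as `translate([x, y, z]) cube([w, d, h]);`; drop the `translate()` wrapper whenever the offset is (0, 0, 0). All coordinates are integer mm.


cube([191, 128, 1220]);


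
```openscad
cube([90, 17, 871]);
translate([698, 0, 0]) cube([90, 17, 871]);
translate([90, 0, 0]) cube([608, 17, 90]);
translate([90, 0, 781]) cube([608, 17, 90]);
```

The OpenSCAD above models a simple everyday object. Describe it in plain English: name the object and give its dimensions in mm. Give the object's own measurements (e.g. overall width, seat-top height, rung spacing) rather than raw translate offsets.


A rectangular picture frame lying in the x–z plane (depth along y). The opening is 608 mm wide (x) by 691 mm tall (z), surrounded by a border 90 mm wide on all four sides. The frame is 17 mm deep and is made of two full-height vertical stiles with two horizontal rails fitted between them.


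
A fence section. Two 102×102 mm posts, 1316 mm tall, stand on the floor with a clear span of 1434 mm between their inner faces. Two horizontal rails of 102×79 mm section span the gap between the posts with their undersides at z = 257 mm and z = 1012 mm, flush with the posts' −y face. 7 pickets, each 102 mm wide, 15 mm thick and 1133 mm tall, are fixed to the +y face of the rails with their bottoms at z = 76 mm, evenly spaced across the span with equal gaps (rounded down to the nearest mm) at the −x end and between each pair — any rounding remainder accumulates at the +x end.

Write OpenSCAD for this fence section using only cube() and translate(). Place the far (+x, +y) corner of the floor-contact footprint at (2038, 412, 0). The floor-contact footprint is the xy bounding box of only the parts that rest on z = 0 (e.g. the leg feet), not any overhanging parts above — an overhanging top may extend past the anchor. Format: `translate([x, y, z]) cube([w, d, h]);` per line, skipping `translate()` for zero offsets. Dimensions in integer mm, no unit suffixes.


translate([400, 310, 0]) cube([102, 102, 1316]);
translate([1936, 310, 0]) cube([102, 102, 1316]);
translate([502, 310, 257]) cube([1434, 102, 79]);
translate([502, 310, 1012]) cube([1434, 102, 79]);
translate([592, 412, 76]) cube([102, 15, 1133]);
translate([784, 412, 76]) cube([102, 15, 1133]);
translate([976, 412, 76]) cube([102, 15, 1133]);
translate([1168, 412, 76]) cube([102, 15, 1133]);
translate([1360, 412, 76]) cube([102, 15, 1133]);
translate([1552, 412, 76]) cube([102, 15, 1133]);
translate([1744, 412, 76]) cube([102, 15, 1133]);
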